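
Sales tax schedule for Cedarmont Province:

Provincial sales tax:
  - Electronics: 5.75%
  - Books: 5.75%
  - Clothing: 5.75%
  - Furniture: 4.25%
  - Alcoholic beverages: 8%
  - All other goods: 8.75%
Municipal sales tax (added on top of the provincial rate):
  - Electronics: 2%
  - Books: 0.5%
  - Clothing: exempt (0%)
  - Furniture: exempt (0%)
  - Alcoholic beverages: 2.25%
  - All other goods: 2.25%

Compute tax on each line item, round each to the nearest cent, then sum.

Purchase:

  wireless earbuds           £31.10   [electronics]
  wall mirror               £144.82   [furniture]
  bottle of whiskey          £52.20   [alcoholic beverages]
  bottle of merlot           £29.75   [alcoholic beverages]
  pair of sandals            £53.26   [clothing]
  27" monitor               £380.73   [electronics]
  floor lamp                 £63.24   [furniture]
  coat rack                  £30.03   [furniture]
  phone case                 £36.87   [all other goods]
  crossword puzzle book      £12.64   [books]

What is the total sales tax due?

Wireless earbuds £31.10: electronics → 5.75% + 2% municipal = 7.75% → £2.41
Wall mirror £144.82: furniture → 4.25% + 0% municipal = 4.25% → £6.15
Bottle of whiskey £52.20: alcoholic beverages → 8% + 2.25% municipal = 10.25% → £5.35
Bottle of merlot £29.75: alcoholic beverages → 8% + 2.25% municipal = 10.25% → £3.05
Pair of sandals £53.26: clothing → 5.75% + 0% municipal = 5.75% → £3.06
27" monitor £380.73: electronics → 5.75% + 2% municipal = 7.75% → £29.51
Floor lamp £63.24: furniture → 4.25% + 0% municipal = 4.25% → £2.69
Coat rack £30.03: furniture → 4.25% + 0% municipal = 4.25% → £1.28
Phone case £36.87: all other goods → 8.75% + 2.25% municipal = 11% → £4.06
Crossword puzzle book £12.64: books → 5.75% + 0.5% municipal = 6.25% → £0.79
Total tax = £2.41 + £6.15 + £5.35 + £3.05 + £3.06 + £29.51 + £2.69 + £1.28 + £4.06 + £0.79 = £58.35

£58.35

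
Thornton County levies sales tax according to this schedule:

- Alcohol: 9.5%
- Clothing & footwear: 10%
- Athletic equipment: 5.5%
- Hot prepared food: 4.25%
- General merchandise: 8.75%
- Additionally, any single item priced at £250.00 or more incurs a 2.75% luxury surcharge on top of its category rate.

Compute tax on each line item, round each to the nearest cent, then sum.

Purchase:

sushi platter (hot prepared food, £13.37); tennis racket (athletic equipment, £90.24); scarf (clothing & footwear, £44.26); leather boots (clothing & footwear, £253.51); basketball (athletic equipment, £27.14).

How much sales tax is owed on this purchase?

£43.77

Sushi platter £13.37: hot prepared food → 4.25% → £0.57
Tennis racket £90.24: athletic equipment → 5.5% → £4.96
Scarf £44.26: clothing & footwear → 10% → £4.43
Leather boots £253.51: clothing & footwear → 10% + 2.75% surcharge = 12.75% → £32.32
Basketball £27.14: athletic equipment → 5.5% → £1.49
Total tax = £0.57 + £4.96 + £4.43 + £32.32 + £1.49 = £43.77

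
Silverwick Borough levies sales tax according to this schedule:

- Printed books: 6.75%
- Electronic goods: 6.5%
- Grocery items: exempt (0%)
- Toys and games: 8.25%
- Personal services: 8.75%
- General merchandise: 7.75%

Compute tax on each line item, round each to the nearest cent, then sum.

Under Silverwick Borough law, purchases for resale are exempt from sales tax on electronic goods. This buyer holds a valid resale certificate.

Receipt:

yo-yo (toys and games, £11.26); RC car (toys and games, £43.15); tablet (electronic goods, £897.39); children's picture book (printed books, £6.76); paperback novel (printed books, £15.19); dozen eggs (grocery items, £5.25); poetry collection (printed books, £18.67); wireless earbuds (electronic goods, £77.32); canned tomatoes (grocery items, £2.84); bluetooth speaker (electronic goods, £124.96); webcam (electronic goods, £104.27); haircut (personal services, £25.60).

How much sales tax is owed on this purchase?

Yo-yo £11.26: toys and games → 8.25% → £0.93
RC car £43.15: toys and games → 8.25% → £3.56
Tablet £897.39: electronic goods, buyer-exempt → 0% → £0.00
Children's picture book £6.76: printed books → 6.75% → £0.46
Paperback novel £15.19: printed books → 6.75% → £1.03
Dozen eggs £5.25: grocery items → 0% → £0.00
Poetry collection £18.67: printed books → 6.75% → £1.26
Wireless earbuds £77.32: electronic goods, buyer-exempt → 0% → £0.00
Canned tomatoes £2.84: grocery items → 0% → £0.00
Bluetooth speaker £124.96: electronic goods, buyer-exempt → 0% → £0.00
Webcam £104.27: electronic goods, buyer-exempt → 0% → £0.00
Haircut £25.60: personal services → 8.75% → £2.24
Total tax = £0.93 + £3.56 + £0.46 + £1.03 + £1.26 + £2.24 = £9.48

£9.48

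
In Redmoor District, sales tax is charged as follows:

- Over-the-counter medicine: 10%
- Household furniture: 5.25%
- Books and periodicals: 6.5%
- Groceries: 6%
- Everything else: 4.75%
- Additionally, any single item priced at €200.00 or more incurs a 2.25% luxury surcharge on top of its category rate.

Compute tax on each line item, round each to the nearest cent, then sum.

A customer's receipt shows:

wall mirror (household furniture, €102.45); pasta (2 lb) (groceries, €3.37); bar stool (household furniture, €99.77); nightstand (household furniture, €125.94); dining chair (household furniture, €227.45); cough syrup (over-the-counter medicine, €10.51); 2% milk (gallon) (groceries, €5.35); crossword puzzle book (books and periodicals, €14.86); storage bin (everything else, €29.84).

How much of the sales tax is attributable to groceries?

Pasta (2 lb) €3.37: groceries → 6% → €0.20
2% milk (gallon) €5.35: groceries → 6% → €0.32
Tax on groceries = €0.20 + €0.32 = €0.52

€0.52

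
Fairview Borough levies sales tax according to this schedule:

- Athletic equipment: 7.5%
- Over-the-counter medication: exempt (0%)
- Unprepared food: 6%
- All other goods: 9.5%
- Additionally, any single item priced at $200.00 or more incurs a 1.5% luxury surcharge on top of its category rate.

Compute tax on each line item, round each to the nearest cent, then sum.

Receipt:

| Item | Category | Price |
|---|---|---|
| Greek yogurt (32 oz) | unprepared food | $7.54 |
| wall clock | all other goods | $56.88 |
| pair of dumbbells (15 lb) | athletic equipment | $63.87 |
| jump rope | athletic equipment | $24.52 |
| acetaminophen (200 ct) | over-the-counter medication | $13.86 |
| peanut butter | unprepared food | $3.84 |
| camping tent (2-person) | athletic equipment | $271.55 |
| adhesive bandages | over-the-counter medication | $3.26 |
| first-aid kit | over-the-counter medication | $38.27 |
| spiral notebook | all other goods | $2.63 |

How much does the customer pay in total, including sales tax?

$523.62

Greek yogurt (32 oz) $7.54: unprepared food → 6% → $0.45
Wall clock $56.88: all other goods → 9.5% → $5.40
Pair of dumbbells (15 lb) $63.87: athletic equipment → 7.5% → $4.79
Jump rope $24.52: athletic equipment → 7.5% → $1.84
Acetaminophen (200 ct) $13.86: over-the-counter medication → 0% → $0.00
Peanut butter $3.84: unprepared food → 6% → $0.23
Camping tent (2-person) $271.55: athletic equipment → 7.5% + 1.5% surcharge = 9% → $24.44
Adhesive bandages $3.26: over-the-counter medication → 0% → $0.00
First-aid kit $38.27: over-the-counter medication → 0% → $0.00
Spiral notebook $2.63: all other goods → 9.5% → $0.25
Subtotal = $486.22; tax = $37.40; total due = $523.62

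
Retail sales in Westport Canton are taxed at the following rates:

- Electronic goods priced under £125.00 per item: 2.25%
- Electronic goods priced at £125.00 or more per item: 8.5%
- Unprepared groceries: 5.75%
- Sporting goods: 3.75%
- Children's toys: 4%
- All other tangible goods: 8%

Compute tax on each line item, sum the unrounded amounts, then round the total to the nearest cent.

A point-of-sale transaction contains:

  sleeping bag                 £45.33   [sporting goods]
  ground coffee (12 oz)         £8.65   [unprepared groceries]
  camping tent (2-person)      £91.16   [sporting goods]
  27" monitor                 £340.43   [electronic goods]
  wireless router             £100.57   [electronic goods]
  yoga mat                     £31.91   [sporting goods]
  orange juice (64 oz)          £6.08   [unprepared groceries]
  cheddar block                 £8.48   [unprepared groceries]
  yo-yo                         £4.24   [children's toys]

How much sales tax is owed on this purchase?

Sleeping bag £45.33: sporting goods → 3.75% → £1.699875
Ground coffee (12 oz) £8.65: unprepared groceries → 5.75% → £0.497375
Camping tent (2-person) £91.16: sporting goods → 3.75% → £3.4185
27" monitor £340.43: electronic goods, £125.00 or more → 8.5% → £28.93655
Wireless router £100.57: electronic goods, under £125.00 → 2.25% → £2.262825
Yoga mat £31.91: sporting goods → 3.75% → £1.196625
Orange juice (64 oz) £6.08: unprepared groceries → 5.75% → £0.3496
Cheddar block £8.48: unprepared groceries → 5.75% → £0.4876
Yo-yo £4.24: children's toys → 4% → £0.1696
Unrounded tax sum = £39.01855 → £39.02

£39.02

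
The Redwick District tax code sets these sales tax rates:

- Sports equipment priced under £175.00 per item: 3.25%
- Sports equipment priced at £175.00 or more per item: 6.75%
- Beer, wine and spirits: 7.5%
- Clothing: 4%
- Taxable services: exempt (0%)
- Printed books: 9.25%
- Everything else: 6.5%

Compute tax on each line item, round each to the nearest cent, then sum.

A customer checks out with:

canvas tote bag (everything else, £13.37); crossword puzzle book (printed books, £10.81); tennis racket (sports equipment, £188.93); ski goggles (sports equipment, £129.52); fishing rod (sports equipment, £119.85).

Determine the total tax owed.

Canvas tote bag £13.37: everything else → 6.5% → £0.87
Crossword puzzle book £10.81: printed books → 9.25% → £1.00
Tennis racket £188.93: sports equipment, £175.00 or more → 6.75% → £12.75
Ski goggles £129.52: sports equipment, under £175.00 → 3.25% → £4.21
Fishing rod £119.85: sports equipment, under £175.00 → 3.25% → £3.90
Total tax = £0.87 + £1.00 + £12.75 + £4.21 + £3.90 = £22.73

£22.73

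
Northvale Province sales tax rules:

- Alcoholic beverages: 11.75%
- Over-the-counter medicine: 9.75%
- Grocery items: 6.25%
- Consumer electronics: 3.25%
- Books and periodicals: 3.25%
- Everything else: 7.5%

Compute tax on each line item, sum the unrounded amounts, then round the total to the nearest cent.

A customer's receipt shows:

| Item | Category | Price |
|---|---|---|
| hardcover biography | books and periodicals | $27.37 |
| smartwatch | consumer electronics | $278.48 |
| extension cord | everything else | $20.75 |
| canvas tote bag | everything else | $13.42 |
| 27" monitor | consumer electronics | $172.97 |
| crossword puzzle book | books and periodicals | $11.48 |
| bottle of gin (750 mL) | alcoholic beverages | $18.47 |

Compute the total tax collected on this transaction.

Hardcover biography $27.37: books and periodicals → 3.25% → $0.889525
Smartwatch $278.48: consumer electronics → 3.25% → $9.0506
Extension cord $20.75: everything else → 7.5% → $1.55625
Canvas tote bag $13.42: everything else → 7.5% → $1.0065
27" monitor $172.97: consumer electronics → 3.25% → $5.621525
Crossword puzzle book $11.48: books and periodicals → 3.25% → $0.3731
Bottle of gin (750 mL) $18.47: alcoholic beverages → 11.75% → $2.170225
Unrounded tax sum = $20.667725 → $20.67

$20.67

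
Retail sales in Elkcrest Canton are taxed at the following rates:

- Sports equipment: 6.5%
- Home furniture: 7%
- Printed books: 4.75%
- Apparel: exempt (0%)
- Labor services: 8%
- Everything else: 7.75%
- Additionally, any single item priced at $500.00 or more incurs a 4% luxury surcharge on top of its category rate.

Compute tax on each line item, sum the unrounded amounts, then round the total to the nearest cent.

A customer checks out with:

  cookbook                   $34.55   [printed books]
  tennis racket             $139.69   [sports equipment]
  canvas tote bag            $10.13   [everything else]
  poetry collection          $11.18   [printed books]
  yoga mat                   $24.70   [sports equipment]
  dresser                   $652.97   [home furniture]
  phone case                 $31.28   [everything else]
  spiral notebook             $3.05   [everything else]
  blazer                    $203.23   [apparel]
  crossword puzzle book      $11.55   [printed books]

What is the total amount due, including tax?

$1211.01

Cookbook $34.55: printed books → 4.75% → $1.641125
Tennis racket $139.69: sports equipment → 6.5% → $9.07985
Canvas tote bag $10.13: everything else → 7.75% → $0.785075
Poetry collection $11.18: printed books → 4.75% → $0.53105
Yoga mat $24.70: sports equipment → 6.5% → $1.6055
Dresser $652.97: home furniture → 7% + 4% surcharge = 11% → $71.8267
Phone case $31.28: everything else → 7.75% → $2.4242
Spiral notebook $3.05: everything else → 7.75% → $0.236375
Blazer $203.23: apparel → 0% → $0.00
Crossword puzzle book $11.55: printed books → 4.75% → $0.548625
Subtotal = $1122.33; unrounded tax = $88.6785 → $88.68; total due = $1211.01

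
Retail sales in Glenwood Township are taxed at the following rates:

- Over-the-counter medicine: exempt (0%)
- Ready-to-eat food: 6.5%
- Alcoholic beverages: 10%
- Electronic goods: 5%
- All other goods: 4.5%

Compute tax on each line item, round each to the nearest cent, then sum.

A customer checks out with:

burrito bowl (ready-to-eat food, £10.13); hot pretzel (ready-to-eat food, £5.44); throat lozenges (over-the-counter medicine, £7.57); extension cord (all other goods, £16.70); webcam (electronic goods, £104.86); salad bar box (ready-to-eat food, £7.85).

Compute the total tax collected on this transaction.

£7.51

Burrito bowl £10.13: ready-to-eat food → 6.5% → £0.66
Hot pretzel £5.44: ready-to-eat food → 6.5% → £0.35
Throat lozenges £7.57: over-the-counter medicine → 0% → £0.00
Extension cord £16.70: all other goods → 4.5% → £0.75
Webcam £104.86: electronic goods → 5% → £5.24
Salad bar box £7.85: ready-to-eat food → 6.5% → £0.51
Total tax = £0.66 + £0.35 + £0.75 + £5.24 + £0.51 = £7.51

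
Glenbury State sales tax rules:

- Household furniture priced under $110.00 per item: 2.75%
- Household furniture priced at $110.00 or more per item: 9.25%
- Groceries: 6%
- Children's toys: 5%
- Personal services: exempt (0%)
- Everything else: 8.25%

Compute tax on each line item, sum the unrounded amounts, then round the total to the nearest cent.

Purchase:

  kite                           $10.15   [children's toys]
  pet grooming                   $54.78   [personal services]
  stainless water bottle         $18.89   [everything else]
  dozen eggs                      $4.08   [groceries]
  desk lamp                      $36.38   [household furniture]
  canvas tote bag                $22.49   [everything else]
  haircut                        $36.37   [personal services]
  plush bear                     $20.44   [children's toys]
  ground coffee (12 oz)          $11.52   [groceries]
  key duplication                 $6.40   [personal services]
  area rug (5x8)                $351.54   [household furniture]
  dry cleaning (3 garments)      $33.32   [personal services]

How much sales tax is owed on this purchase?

Kite $10.15: children's toys → 5% → $0.5075
Pet grooming $54.78: personal services → 0% → $0.00
Stainless water bottle $18.89: everything else → 8.25% → $1.558425
Dozen eggs $4.08: groceries → 6% → $0.2448
Desk lamp $36.38: household furniture, under $110.00 → 2.75% → $1.00045
Canvas tote bag $22.49: everything else → 8.25% → $1.855425
Haircut $36.37: personal services → 0% → $0.00
Plush bear $20.44: children's toys → 5% → $1.022
Ground coffee (12 oz) $11.52: groceries → 6% → $0.6912
Key duplication $6.40: personal services → 0% → $0.00
Area rug (5x8) $351.54: household furniture, $110.00 or more → 9.25% → $32.51745
Dry cleaning (3 garments) $33.32: personal services → 0% → $0.00
Unrounded tax sum = $39.39725 → $39.40

$39.40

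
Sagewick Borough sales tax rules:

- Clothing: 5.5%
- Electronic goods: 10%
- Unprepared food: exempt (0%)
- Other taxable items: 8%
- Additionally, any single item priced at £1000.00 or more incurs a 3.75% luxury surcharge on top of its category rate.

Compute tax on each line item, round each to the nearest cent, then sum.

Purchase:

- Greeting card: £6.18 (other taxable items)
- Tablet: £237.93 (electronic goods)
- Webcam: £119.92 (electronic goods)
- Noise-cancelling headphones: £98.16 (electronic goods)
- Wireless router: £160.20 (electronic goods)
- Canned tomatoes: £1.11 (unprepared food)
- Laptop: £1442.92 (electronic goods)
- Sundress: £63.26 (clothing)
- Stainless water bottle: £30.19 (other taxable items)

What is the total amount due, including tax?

£2426.28

Greeting card £6.18: other taxable items → 8% → £0.49
Tablet £237.93: electronic goods → 10% → £23.79
Webcam £119.92: electronic goods → 10% → £11.99
Noise-cancelling headphones £98.16: electronic goods → 10% → £9.82
Wireless router £160.20: electronic goods → 10% → £16.02
Canned tomatoes £1.11: unprepared food → 0% → £0.00
Laptop £1442.92: electronic goods → 10% + 3.75% surcharge = 13.75% → £198.40
Sundress £63.26: clothing → 5.5% → £3.48
Stainless water bottle £30.19: other taxable items → 8% → £2.42
Subtotal = £2159.87; tax = £266.41; total due = £2426.28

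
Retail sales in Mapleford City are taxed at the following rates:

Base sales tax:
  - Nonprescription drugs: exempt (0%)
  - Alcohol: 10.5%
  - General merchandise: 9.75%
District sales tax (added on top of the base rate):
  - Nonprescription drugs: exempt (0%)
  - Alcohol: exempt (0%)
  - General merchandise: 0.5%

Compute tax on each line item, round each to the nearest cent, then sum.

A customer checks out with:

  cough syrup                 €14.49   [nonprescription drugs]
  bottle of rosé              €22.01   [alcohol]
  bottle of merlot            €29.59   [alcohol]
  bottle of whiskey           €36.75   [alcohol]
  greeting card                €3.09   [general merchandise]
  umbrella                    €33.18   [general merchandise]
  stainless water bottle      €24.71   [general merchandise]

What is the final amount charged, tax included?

€179.35

Cough syrup €14.49: nonprescription drugs → 0% + 0% district = 0% → €0.00
Bottle of rosé €22.01: alcohol → 10.5% + 0% district = 10.5% → €2.31
Bottle of merlot €29.59: alcohol → 10.5% + 0% district = 10.5% → €3.11
Bottle of whiskey €36.75: alcohol → 10.5% + 0% district = 10.5% → €3.86
Greeting card €3.09: general merchandise → 9.75% + 0.5% district = 10.25% → €0.32
Umbrella €33.18: general merchandise → 9.75% + 0.5% district = 10.25% → €3.40
Stainless water bottle €24.71: general merchandise → 9.75% + 0.5% district = 10.25% → €2.53
Subtotal = €163.82; tax = €15.53; total due = €179.35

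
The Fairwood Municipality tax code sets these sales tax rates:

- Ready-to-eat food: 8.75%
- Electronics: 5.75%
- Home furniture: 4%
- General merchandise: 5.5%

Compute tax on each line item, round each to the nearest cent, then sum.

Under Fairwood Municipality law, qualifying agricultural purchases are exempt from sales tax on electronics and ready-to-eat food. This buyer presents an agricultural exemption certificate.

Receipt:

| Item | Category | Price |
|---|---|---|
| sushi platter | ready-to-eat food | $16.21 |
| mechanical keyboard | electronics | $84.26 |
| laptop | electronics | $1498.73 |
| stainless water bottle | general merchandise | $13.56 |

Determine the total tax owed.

$0.75

Sushi platter $16.21: ready-to-eat food, buyer-exempt → 0% → $0.00
Mechanical keyboard $84.26: electronics, buyer-exempt → 0% → $0.00
Laptop $1498.73: electronics, buyer-exempt → 0% → $0.00
Stainless water bottle $13.56: general merchandise → 5.5% → $0.75
Total tax = $0.75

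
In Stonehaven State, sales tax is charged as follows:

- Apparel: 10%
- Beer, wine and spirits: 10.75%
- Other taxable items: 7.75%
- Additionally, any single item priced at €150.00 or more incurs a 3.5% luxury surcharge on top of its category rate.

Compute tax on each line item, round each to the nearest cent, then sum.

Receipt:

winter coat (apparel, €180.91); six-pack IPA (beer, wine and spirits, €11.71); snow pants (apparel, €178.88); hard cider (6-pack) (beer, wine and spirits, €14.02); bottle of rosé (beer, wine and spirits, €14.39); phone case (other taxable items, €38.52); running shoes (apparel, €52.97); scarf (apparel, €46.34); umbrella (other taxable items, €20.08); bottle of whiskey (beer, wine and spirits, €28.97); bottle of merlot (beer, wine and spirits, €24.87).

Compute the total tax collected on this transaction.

€73.15

Winter coat €180.91: apparel → 10% + 3.5% surcharge = 13.5% → €24.42
Six-pack IPA €11.71: beer, wine and spirits → 10.75% → €1.26
Snow pants €178.88: apparel → 10% + 3.5% surcharge = 13.5% → €24.15
Hard cider (6-pack) €14.02: beer, wine and spirits → 10.75% → €1.51
Bottle of rosé €14.39: beer, wine and spirits → 10.75% → €1.55
Phone case €38.52: other taxable items → 7.75% → €2.99
Running shoes €52.97: apparel → 10% → €5.30
Scarf €46.34: apparel → 10% → €4.63
Umbrella €20.08: other taxable items → 7.75% → €1.56
Bottle of whiskey €28.97: beer, wine and spirits → 10.75% → €3.11
Bottle of merlot €24.87: beer, wine and spirits → 10.75% → €2.67
Total tax = €24.42 + €1.26 + €24.15 + €1.51 + €1.55 + €2.99 + €5.30 + €4.63 + €1.56 + €3.11 + €2.67 = €73.15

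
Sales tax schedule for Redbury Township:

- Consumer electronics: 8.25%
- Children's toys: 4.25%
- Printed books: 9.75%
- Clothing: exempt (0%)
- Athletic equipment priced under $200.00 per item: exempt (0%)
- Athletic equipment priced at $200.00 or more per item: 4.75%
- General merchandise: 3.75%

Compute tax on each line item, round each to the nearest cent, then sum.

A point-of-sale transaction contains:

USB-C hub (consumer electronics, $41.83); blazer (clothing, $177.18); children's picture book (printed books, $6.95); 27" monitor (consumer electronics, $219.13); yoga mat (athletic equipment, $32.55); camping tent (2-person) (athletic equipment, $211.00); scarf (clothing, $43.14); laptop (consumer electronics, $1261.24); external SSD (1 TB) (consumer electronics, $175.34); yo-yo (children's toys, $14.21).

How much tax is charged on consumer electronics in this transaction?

$140.05

USB-C hub $41.83: consumer electronics → 8.25% → $3.45
27" monitor $219.13: consumer electronics → 8.25% → $18.08
Laptop $1261.24: consumer electronics → 8.25% → $104.05
External SSD (1 TB) $175.34: consumer electronics → 8.25% → $14.47
Tax on consumer electronics = $3.45 + $18.08 + $104.05 + $14.47 = $140.05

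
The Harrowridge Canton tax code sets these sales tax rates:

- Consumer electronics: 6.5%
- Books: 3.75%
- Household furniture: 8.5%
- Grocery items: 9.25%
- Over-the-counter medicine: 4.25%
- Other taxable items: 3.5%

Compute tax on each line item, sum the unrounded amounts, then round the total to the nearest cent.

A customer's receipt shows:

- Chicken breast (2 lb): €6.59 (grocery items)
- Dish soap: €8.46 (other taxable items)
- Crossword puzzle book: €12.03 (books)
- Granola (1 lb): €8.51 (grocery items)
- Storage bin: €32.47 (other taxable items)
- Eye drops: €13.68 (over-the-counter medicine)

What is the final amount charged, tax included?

Chicken breast (2 lb) €6.59: grocery items → 9.25% → €0.609575
Dish soap €8.46: other taxable items → 3.5% → €0.2961
Crossword puzzle book €12.03: books → 3.75% → €0.451125
Granola (1 lb) €8.51: grocery items → 9.25% → €0.787175
Storage bin €32.47: other taxable items → 3.5% → €1.13645
Eye drops €13.68: over-the-counter medicine → 4.25% → €0.5814
Subtotal = €81.74; unrounded tax = €3.861825 → €3.86; total due = €85.60

€85.60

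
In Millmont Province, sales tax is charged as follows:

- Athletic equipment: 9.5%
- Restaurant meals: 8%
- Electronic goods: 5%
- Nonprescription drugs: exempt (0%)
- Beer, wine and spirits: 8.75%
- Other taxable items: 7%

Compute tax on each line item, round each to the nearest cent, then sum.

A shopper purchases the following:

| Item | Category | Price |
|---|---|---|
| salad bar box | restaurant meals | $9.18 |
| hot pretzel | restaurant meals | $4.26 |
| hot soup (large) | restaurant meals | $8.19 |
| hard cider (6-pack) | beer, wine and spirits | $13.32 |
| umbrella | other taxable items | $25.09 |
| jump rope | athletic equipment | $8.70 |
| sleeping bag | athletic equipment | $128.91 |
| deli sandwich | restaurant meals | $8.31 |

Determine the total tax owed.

$18.40

Salad bar box $9.18: restaurant meals → 8% → $0.73
Hot pretzel $4.26: restaurant meals → 8% → $0.34
Hot soup (large) $8.19: restaurant meals → 8% → $0.66
Hard cider (6-pack) $13.32: beer, wine and spirits → 8.75% → $1.17
Umbrella $25.09: other taxable items → 7% → $1.76
Jump rope $8.70: athletic equipment → 9.5% → $0.83
Sleeping bag $128.91: athletic equipment → 9.5% → $12.25
Deli sandwich $8.31: restaurant meals → 8% → $0.66
Total tax = $0.73 + $0.34 + $0.66 + $1.17 + $1.76 + $0.83 + $12.25 + $0.66 = $18.40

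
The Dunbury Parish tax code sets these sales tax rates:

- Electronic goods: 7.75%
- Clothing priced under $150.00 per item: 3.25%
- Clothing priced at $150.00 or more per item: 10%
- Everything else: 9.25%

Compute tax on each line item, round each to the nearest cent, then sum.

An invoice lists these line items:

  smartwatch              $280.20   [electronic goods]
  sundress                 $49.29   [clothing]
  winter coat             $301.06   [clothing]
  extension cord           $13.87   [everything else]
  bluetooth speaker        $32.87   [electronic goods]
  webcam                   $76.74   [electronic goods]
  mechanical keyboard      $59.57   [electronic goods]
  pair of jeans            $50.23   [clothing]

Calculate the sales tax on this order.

$69.46

Smartwatch $280.20: electronic goods → 7.75% → $21.72
Sundress $49.29: clothing, under $150.00 → 3.25% → $1.60
Winter coat $301.06: clothing, $150.00 or more → 10% → $30.11
Extension cord $13.87: everything else → 9.25% → $1.28
Bluetooth speaker $32.87: electronic goods → 7.75% → $2.55
Webcam $76.74: electronic goods → 7.75% → $5.95
Mechanical keyboard $59.57: electronic goods → 7.75% → $4.62
Pair of jeans $50.23: clothing, under $150.00 → 3.25% → $1.63
Total tax = $21.72 + $1.60 + $30.11 + $1.28 + $2.55 + $5.95 + $4.62 + $1.63 = $69.46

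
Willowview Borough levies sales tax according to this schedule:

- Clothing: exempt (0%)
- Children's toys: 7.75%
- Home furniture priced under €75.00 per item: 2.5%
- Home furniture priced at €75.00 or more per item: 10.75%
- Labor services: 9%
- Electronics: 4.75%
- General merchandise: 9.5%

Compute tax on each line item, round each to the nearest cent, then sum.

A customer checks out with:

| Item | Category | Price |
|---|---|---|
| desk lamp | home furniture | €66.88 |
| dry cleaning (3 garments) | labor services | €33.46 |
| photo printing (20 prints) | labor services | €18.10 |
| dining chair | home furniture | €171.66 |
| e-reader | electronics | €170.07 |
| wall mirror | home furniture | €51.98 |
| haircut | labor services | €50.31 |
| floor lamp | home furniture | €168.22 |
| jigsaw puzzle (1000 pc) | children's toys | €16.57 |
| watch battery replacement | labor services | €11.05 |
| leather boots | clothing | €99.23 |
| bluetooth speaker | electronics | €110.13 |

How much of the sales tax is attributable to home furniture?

Desk lamp €66.88: home furniture, under €75.00 → 2.5% → €1.67
Dining chair €171.66: home furniture, €75.00 or more → 10.75% → €18.45
Wall mirror €51.98: home furniture, under €75.00 → 2.5% → €1.30
Floor lamp €168.22: home furniture, €75.00 or more → 10.75% → €18.08
Tax on home furniture = €1.67 + €18.45 + €1.30 + €18.08 = €39.50

€39.50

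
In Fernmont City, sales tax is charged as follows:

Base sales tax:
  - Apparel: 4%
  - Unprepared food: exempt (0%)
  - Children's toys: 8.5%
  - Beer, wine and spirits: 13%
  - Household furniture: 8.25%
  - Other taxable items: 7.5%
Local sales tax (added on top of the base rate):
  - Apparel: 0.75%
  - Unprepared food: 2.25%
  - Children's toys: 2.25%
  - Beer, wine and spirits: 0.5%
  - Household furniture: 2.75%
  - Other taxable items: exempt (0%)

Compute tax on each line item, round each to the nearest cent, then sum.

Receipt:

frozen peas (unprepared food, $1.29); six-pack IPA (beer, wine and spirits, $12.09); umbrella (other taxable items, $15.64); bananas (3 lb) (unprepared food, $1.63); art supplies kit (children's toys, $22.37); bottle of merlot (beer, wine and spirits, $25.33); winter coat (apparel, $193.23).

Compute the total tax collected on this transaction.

$17.87

Frozen peas $1.29: unprepared food → 0% + 2.25% local = 2.25% → $0.03
Six-pack IPA $12.09: beer, wine and spirits → 13% + 0.5% local = 13.5% → $1.63
Umbrella $15.64: other taxable items → 7.5% + 0% local = 7.5% → $1.17
Bananas (3 lb) $1.63: unprepared food → 0% + 2.25% local = 2.25% → $0.04
Art supplies kit $22.37: children's toys → 8.5% + 2.25% local = 10.75% → $2.40
Bottle of merlot $25.33: beer, wine and spirits → 13% + 0.5% local = 13.5% → $3.42
Winter coat $193.23: apparel → 4% + 0.75% local = 4.75% → $9.18
Total tax = $0.03 + $1.63 + $1.17 + $0.04 + $2.40 + $3.42 + $9.18 = $17.87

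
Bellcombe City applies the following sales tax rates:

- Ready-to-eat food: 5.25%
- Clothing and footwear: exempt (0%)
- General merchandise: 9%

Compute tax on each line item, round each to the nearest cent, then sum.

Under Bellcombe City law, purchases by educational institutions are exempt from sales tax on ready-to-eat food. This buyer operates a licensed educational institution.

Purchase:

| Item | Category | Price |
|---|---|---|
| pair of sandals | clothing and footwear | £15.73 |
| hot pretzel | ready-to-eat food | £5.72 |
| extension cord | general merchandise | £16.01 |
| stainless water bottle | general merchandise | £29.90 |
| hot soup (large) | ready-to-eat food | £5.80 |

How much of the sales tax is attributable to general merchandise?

£4.13

Extension cord £16.01: general merchandise → 9% → £1.44
Stainless water bottle £29.90: general merchandise → 9% → £2.69
Tax on general merchandise = £1.44 + £2.69 = £4.13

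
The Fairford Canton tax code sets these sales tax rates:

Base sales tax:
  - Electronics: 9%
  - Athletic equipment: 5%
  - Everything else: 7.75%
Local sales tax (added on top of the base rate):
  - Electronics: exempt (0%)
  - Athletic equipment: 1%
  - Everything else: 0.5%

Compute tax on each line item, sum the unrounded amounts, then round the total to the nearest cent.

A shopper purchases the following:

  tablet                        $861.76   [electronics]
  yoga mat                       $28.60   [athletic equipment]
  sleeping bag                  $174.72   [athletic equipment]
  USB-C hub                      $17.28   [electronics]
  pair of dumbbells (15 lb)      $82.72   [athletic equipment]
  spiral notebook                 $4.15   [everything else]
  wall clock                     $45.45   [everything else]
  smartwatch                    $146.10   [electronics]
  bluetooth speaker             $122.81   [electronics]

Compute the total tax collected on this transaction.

$124.57

Tablet $861.76: electronics → 9% + 0% local = 9% → $77.5584
Yoga mat $28.60: athletic equipment → 5% + 1% local = 6% → $1.716
Sleeping bag $174.72: athletic equipment → 5% + 1% local = 6% → $10.4832
USB-C hub $17.28: electronics → 9% + 0% local = 9% → $1.5552
Pair of dumbbells (15 lb) $82.72: athletic equipment → 5% + 1% local = 6% → $4.9632
Spiral notebook $4.15: everything else → 7.75% + 0.5% local = 8.25% → $0.342375
Wall clock $45.45: everything else → 7.75% + 0.5% local = 8.25% → $3.749625
Smartwatch $146.10: electronics → 9% + 0% local = 9% → $13.149
Bluetooth speaker $122.81: electronics → 9% + 0% local = 9% → $11.0529
Unrounded tax sum = $124.5699 → $124.57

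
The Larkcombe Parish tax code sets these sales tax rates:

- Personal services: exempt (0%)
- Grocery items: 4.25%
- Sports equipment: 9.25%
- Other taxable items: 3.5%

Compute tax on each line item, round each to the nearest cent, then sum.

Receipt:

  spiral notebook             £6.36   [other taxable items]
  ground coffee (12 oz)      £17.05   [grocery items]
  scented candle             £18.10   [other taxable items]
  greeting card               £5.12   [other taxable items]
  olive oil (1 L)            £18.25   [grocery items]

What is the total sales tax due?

£2.53

Spiral notebook £6.36: other taxable items → 3.5% → £0.22
Ground coffee (12 oz) £17.05: grocery items → 4.25% → £0.72
Scented candle £18.10: other taxable items → 3.5% → £0.63
Greeting card £5.12: other taxable items → 3.5% → £0.18
Olive oil (1 L) £18.25: grocery items → 4.25% → £0.78
Total tax = £0.22 + £0.72 + £0.63 + £0.18 + £0.78 = £2.53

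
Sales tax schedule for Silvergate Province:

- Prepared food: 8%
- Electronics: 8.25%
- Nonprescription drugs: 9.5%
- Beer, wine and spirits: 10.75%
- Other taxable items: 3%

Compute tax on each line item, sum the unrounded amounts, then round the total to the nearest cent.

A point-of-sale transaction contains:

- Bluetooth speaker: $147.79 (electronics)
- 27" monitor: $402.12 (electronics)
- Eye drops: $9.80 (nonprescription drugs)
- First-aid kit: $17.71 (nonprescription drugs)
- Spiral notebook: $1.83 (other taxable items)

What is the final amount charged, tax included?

$627.29

Bluetooth speaker $147.79: electronics → 8.25% → $12.192675
27" monitor $402.12: electronics → 8.25% → $33.1749
Eye drops $9.80: nonprescription drugs → 9.5% → $0.931
First-aid kit $17.71: nonprescription drugs → 9.5% → $1.68245
Spiral notebook $1.83: other taxable items → 3% → $0.0549
Subtotal = $579.25; unrounded tax = $48.035925 → $48.04; total due = $627.29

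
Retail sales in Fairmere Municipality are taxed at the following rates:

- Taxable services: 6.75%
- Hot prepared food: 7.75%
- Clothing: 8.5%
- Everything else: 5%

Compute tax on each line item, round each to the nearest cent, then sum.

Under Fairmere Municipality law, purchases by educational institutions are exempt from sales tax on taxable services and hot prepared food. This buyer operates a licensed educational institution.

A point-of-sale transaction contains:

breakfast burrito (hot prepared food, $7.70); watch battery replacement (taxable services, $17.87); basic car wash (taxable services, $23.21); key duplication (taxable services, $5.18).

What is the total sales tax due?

Breakfast burrito $7.70: hot prepared food, buyer-exempt → 0% → $0.00
Watch battery replacement $17.87: taxable services, buyer-exempt → 0% → $0.00
Basic car wash $23.21: taxable services, buyer-exempt → 0% → $0.00
Key duplication $5.18: taxable services, buyer-exempt → 0% → $0.00
Total tax = $0.00

$0.00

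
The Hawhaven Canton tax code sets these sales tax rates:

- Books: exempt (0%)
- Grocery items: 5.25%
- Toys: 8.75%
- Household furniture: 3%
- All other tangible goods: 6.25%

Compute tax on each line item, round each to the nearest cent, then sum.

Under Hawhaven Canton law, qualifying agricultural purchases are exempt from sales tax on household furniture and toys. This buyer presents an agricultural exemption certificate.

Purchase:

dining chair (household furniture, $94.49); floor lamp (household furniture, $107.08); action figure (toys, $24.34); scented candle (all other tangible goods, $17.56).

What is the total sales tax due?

Dining chair $94.49: household furniture, buyer-exempt → 0% → $0.00
Floor lamp $107.08: household furniture, buyer-exempt → 0% → $0.00
Action figure $24.34: toys, buyer-exempt → 0% → $0.00
Scented candle $17.56: all other tangible goods → 6.25% → $1.10
Total tax = $1.10

$1.10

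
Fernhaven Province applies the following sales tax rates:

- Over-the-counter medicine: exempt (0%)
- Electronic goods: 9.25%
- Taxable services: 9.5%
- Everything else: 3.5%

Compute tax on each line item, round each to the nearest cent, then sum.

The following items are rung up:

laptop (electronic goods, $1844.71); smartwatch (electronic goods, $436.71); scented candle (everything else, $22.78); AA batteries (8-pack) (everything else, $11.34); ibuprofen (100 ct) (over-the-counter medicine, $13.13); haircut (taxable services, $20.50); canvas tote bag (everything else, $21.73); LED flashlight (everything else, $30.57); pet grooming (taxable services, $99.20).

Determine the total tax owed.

Laptop $1844.71: electronic goods → 9.25% → $170.64
Smartwatch $436.71: electronic goods → 9.25% → $40.40
Scented candle $22.78: everything else → 3.5% → $0.80
AA batteries (8-pack) $11.34: everything else → 3.5% → $0.40
Ibuprofen (100 ct) $13.13: over-the-counter medicine → 0% → $0.00
Haircut $20.50: taxable services → 9.5% → $1.95
Canvas tote bag $21.73: everything else → 3.5% → $0.76
LED flashlight $30.57: everything else → 3.5% → $1.07
Pet grooming $99.20: taxable services → 9.5% → $9.42
Total tax = $170.64 + $40.40 + $0.80 + $0.40 + $1.95 + $0.76 + $1.07 + $9.42 = $225.44

$225.44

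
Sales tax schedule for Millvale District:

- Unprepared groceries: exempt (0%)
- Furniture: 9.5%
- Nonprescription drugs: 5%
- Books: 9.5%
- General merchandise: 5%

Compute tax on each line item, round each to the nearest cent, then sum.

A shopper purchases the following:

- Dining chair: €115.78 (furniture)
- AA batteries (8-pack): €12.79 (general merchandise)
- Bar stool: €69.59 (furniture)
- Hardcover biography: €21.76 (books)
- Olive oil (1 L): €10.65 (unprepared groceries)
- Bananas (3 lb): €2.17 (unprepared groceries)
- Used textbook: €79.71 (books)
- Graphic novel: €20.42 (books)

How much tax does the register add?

Dining chair €115.78: furniture → 9.5% → €11.00
AA batteries (8-pack) €12.79: general merchandise → 5% → €0.64
Bar stool €69.59: furniture → 9.5% → €6.61
Hardcover biography €21.76: books → 9.5% → €2.07
Olive oil (1 L) €10.65: unprepared groceries → 0% → €0.00
Bananas (3 lb) €2.17: unprepared groceries → 0% → €0.00
Used textbook €79.71: books → 9.5% → €7.57
Graphic novel €20.42: books → 9.5% → €1.94
Total tax = €11.00 + €0.64 + €6.61 + €2.07 + €7.57 + €1.94 = €29.83

€29.83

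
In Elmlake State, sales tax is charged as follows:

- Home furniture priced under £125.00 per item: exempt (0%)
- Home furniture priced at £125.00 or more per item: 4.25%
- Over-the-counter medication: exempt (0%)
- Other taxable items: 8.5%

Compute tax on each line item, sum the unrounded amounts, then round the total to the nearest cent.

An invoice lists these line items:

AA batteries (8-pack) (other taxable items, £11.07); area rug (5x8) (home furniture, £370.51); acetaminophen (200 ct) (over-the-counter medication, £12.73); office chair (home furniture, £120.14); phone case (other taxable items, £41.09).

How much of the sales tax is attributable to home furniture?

Area rug (5x8) £370.51: home furniture, £125.00 or more → 4.25% → £15.746675
Office chair £120.14: home furniture, under £125.00 → 0% → £0.00
Tax on home furniture: unrounded sum = £15.746675 → £15.75

£15.75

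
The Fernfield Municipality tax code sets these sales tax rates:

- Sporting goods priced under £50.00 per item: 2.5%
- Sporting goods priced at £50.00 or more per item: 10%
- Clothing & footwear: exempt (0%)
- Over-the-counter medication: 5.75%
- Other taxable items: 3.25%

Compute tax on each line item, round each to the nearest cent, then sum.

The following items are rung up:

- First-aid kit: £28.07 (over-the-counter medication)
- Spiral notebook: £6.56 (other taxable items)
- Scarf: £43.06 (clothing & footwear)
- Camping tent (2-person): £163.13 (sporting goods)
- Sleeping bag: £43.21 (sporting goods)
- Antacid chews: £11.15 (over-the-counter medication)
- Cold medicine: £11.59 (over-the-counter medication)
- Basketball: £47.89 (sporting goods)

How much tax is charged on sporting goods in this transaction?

£18.59

Camping tent (2-person) £163.13: sporting goods, £50.00 or more → 10% → £16.31
Sleeping bag £43.21: sporting goods, under £50.00 → 2.5% → £1.08
Basketball £47.89: sporting goods, under £50.00 → 2.5% → £1.20
Tax on sporting goods = £16.31 + £1.08 + £1.20 = £18.59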